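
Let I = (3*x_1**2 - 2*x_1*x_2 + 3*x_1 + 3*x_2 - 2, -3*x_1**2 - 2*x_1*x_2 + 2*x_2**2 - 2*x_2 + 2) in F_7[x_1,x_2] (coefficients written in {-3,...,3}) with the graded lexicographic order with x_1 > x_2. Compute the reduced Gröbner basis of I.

The reduced Gröbner basis is the canonical form of the ideal for this ordering.

f_1 = 3*x_1**2 - 2*x_1*x_2 + 3*x_1 + 3*x_2 - 2, LT = x_1**2.
f_2 = -3*x_1**2 - 2*x_1*x_2 + 2*x_2**2 - 2*x_2 + 2, LT = x_1**2.

S(f_1,f_2): lcm = x_1**2. S = x_1*x_2 + 3*x_2**2 + x_1 - 2*x_2.
  reduce S modulo (f_1, f_2):
  remainder x_1*x_2 + 3*x_2**2 + x_1 - 2*x_2 ≠ 0; add g_3 = x_1*x_2 + 3*x_2**2 + x_1 - 2*x_2 to the basis.

S(f_1,g_3): lcm = x_1**2*x_2. S = x_1*x_2**2 - x_1**2 + 3*x_1*x_2 + x_2**2 - 3*x_2.
  reduce S modulo (f_1, f_2, g_3):
  remainder -3*x_2**3 - x_2**2 + 2*x_1 + 3*x_2 - 3 ≠ 0; add g_4 = -3*x_2**3 - x_2**2 + 2*x_1 + 3*x_2 - 3 to the basis.

The other S-polynomials (S(f_2,g_3), S(f_1,g_4), S(f_2,g_4), S(g_3,g_4)) all reduce to 0 modulo the current basis, so we have a Gröbner basis.
Inter-reduce: drop elements whose leading term is divisible by another's, tail-reduce, and make monic.

G = {x_2**3 - 2*x_2**2 - 3*x_1 - x_2 + 1, x_1**2 + 2*x_2**2 - 3*x_1 + 2*x_2 - 3, x_1*x_2 + 3*x_2**2 + x_1 - 2*x_2}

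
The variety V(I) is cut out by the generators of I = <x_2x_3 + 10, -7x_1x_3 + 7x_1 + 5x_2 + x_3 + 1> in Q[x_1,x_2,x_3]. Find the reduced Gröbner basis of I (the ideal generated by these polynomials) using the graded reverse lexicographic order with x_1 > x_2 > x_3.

G = {x_1x_2 + 5/7x_2^2 + 10x_1 + 1/7x_2 - 10/7, x_1x_3 - x_1 - 5/7x_2 - 1/7x_3 - 1/7, x_2x_3 + 10}

f_1 = x_2x_3 + 10, LT = x_2x_3.
f_2 = -7x_1x_3 + 7x_1 + 5x_2 + x_3 + 1, LT = x_1x_3.

S(f_1,f_2): lcm = x_1x_2x_3. S = x_1x_2 + 5/7x_2^2 + 1/7x_2x_3 + 10x_1 + 1/7x_2.
  reduce S modulo (f_1, f_2):
  remainder x_1x_2 + 5/7x_2^2 + 10x_1 + 1/7x_2 - 10/7 ≠ 0; add g_3 = x_1x_2 + 5/7x_2^2 + 10x_1 + 1/7x_2 - 10/7 to the basis.

The other S-polynomials (S(f_1,g_3), S(f_2,g_3)) all reduce to 0 modulo the current basis, so we have a Gröbner basis.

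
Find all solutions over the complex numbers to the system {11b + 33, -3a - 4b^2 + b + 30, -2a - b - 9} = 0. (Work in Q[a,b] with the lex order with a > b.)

{(-3, -3)}

Compute a lex Gröbner basis by Buchberger's algorithm.
f_1 = 11b + 33, LT = b.
f_2 = -3a - 4b^2 + b + 30, LT = a.
f_3 = -2a - b - 9, LT = a.

The S-polynomials (S(f_1,f_2), S(f_1,f_3), S(f_2,f_3)) all reduce to 0 modulo the current basis, so we have a Gröbner basis.
Inter-reduce: drop elements whose leading term is divisible by another's, tail-reduce, and make monic.
Reduced Gröbner basis: {a + 3, b + 3}.

Since the basis is lex-ordered, b + 3 is univariate in b. Its roots are {-3}. Back-substituting each root into the other basis elements fixes the other coordinates.
  b = -3: the earlier basis element becomes a + 3 = 0, giving a = -3 — point (-3, -3).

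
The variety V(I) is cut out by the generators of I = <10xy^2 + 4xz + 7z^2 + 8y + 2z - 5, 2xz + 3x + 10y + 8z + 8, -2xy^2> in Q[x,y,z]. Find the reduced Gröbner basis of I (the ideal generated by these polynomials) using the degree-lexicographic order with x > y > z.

The reduced Gröbner basis is the canonical form of the ideal for this ordering.

f_1 = 10xy^2 + 4xz + 7z^2 + 8y + 2z - 5, LT = xy^2.
f_2 = 2xz + 3x + 10y + 8z + 8, LT = xz.
f_3 = -2xy^2, LT = xy^2.

S(f_1,f_2): lcm = xy^2z. S = -3/2xy^2 + 2/5xz^2 - 5y^3 - 4y^2z + 7/10z^3 - 4y^2 + 4/5yz + 1/5z^2 - 1/2z.
  leading term xy^2: subtract (-3/20)·f_1 from -3/2xy^2 + 2/5xz^2 - 5y^3 - 4y^2z + 7/10z^3 - 4y^2 + 4/5yz + 1/5z^2 - 1/2z → 2/5xz^2 - 5y^3 - 4y^2z + 7/10z^3 + 3/5xz - 4y^2 + 4/5yz + 5/4z^2 + 6/5y - 1/5z - 3/4
  leading term xz^2: subtract (1/5z)·f_2 from 2/5xz^2 - 5y^3 - 4y^2z + 7/10z^3 + 3/5xz - 4y^2 + 4/5yz + 5/4z^2 + 6/5y - 1/5z - 3/4 → -5y^3 - 4y^2z + 7/10z^3 - 4y^2 - 6/5yz - 7/20z^2 + 6/5y - 9/5z - 3/4
  leading term y^3: no divisor's leading term divides it; move -5y^3 to the remainder.
  leading term y^2z: no divisor's leading term divides it; move -4y^2z to the remainder.
  leading term z^3: no divisor's leading term divides it; move 7/10z^3 to the remainder.
  leading term y^2: no divisor's leading term divides it; move -4y^2 to the remainder.
  leading term yz: no divisor's leading term divides it; move -6/5yz to the remainder.
  leading term z^2: no divisor's leading term divides it; move -7/20z^2 to the remainder.
  leading term y: no divisor's leading term divides it; move 6/5y to the remainder.
  leading term z: no divisor's leading term divides it; move -9/5z to the remainder.
  leading term 1: no divisor's leading term divides it; move -3/4 to the remainder.
  remainder -5y^3 - 4y^2z + 7/10z^3 - 4y^2 - 6/5yz - 7/20z^2 + 6/5y - 9/5z - 3/4 ≠ 0; add g_4 = -5y^3 - 4y^2z + 7/10z^3 - 4y^2 - 6/5yz - 7/20z^2 + 6/5y - 9/5z - 3/4 to the basis.

S(f_1,f_3): lcm = xy^2. S = 2/5xz + 7/10z^2 + 4/5y + 1/5z - 1/2.
  leading term xz: subtract (1/5)·f_2 from 2/5xz + 7/10z^2 + 4/5y + 1/5z - 1/2 → 7/10z^2 - 3/5x - 6/5y - 7/5z - 21/10
  leading term z^2: no divisor's leading term divides it; move 7/10z^2 to the remainder.
  leading term x: no divisor's leading term divides it; move -3/5x to the remainder.
  leading term y: no divisor's leading term divides it; move -6/5y to the remainder.
  leading term z: no divisor's leading term divides it; move -7/5z to the remainder.
  leading term 1: no divisor's leading term divides it; move -21/10 to the remainder.
  remainder 7/10z^2 - 3/5x - 6/5y - 7/5z - 21/10 ≠ 0; add g_5 = 7/10z^2 - 3/5x - 6/5y - 7/5z - 21/10 to the basis.

S(f_2,g_5): lcm = xz^2. S = 6/7x^2 + 12/7xy + 7/2xz + 5yz + 4z^2 + 3x + 4z.
  leading term x^2: no divisor's leading term divides it; move 6/7x^2 to the remainder.
  leading term xy: no divisor's leading term divides it; move 12/7xy to the remainder.
  leading term xz: subtract (7/4)·f_2 from 7/2xz + 5yz + 4z^2 + 3x + 4z → 5yz + 4z^2 - 9/4x - 35/2y - 10z - 14
  leading term yz: no divisor's leading term divides it; move 5yz to the remainder.
  leading term z^2: subtract (40/7)·g_5 from 4z^2 - 9/4x - 35/2y - 10z - 14 → 33/28x - 149/14y - 2z - 2
  leading term x: no divisor's leading term divides it; move 33/28x to the remainder.
  leading term y: no divisor's leading term divides it; move -149/14y to the remainder.
  leading term z: no divisor's leading term divides it; move -2z to the remainder.
  leading term 1: no divisor's leading term divides it; move -2 to the remainder.
  remainder 6/7x^2 + 12/7xy + 5yz + 33/28x - 149/14y - 2z - 2 ≠ 0; add g_6 = 6/7x^2 + 12/7xy + 5yz + 33/28x - 149/14y - 2z - 2 to the basis.

The other S-polynomials (S(f_2,f_3), S(f_1,g_4), S(f_2,g_4), S(f_3,g_4), S(f_1,g_5), S(f_3,g_5), S(g_4,g_5), S(f_1,g_6), S(f_2,g_6), S(f_3,g_6), S(g_4,g_6), S(g_5,g_6)) all reduce to 0 modulo the current basis, so we have a Gröbner basis.
Inter-reduce: drop elements whose leading term is divisible by another's, tail-reduce, and make monic.

G = {xy^2, y^3 + 4/5y^2z + 4/5y^2, x^2 + 2xy + 35/6yz + 11/8x - 149/12y - 7/3z - 7/3, xz + 3/2x + 5y + 4z + 4, z^2 - 6/7x - 12/7y - 2z - 3}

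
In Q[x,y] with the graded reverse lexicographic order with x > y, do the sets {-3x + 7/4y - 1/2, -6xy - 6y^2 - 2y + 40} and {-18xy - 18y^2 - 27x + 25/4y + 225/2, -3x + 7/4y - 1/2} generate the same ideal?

No, the ideals differ.

For a fixed monomial order, each ideal has a unique reduced Gröbner basis; comparing bases decides equality.
Buchberger on the first generating set:
f_1 = -3x + 7/4y - 1/2, LT = x.
f_2 = -6xy - 6y^2 - 2y + 40, LT = xy.

S(f_1,f_2): lcm = xy. S = -19/12y^2 - 1/6y + 20/3.
  leading term y^2: no divisor's leading term divides it; move -19/12y^2 to the remainder.
  leading term y: no divisor's leading term divides it; move -1/6y to the remainder.
  leading term 1: no divisor's leading term divides it; move 20/3 to the remainder.
  remainder -19/12y^2 - 1/6y + 20/3 ≠ 0; add g_3 = -19/12y^2 - 1/6y + 20/3 to the basis.

The other S-polynomials (S(f_1,g_3), S(f_2,g_3)) all reduce to 0 modulo the current basis, so we have a Gröbner basis.
Inter-reduce: drop elements whose leading term is divisible by another's, tail-reduce, and make monic.
Reduced Gröbner basis: {y^2 + 2/19y - 80/19, x - 7/12y + 1/6}.

Buchberger on the second generating set:
h_1 = -18xy - 18y^2 - 27x + 25/4y + 225/2, LT = xy.
h_2 = -3x + 7/4y - 1/2, LT = x.

S(h_1,h_2): lcm = xy. S = 19/12y^2 + 3/2x - 37/72y - 25/4.
  leading term y^2: no divisor's leading term divides it; move 19/12y^2 to the remainder.
  leading term x: subtract (-1/2)·h_2 from 3/2x - 37/72y - 25/4 → 13/36y - 13/2
  leading term y: no divisor's leading term divides it; move 13/36y to the remainder.
  leading term 1: no divisor's leading term divides it; move -13/2 to the remainder.
  remainder 19/12y^2 + 13/36y - 13/2 ≠ 0; add k_3 = 19/12y^2 + 13/36y - 13/2 to the basis.

The other S-polynomials (S(h_1,k_3), S(h_2,k_3)) all reduce to 0 modulo the current basis, so we have a Gröbner basis.
Inter-reduce: drop elements whose leading term is divisible by another's, tail-reduce, and make monic.
Reduced Gröbner basis: {y^2 + 13/57y - 78/19, x - 7/12y + 1/6}.

The bases are distinct; the ideals are different.
The choice of monomial ordering does not affect the verdict — as long as both bases are computed under the same ordering, their equality decides ideal equality.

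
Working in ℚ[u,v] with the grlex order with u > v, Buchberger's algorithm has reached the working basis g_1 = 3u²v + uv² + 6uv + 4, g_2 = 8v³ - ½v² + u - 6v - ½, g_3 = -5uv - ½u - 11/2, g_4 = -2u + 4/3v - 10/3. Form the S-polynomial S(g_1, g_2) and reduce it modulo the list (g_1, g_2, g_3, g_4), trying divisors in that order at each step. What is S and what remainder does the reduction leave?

lcm(LM(g_1), LM(g_2)) = u²v³.
S = (lcm/LT(g_1))·g_1 − (lcm/LT(g_2))·g_2 = ⅓uv⁴ + 1/16u²v² + 2uv³ - ⅛u³ + ¾u²v + 1/16u² + 4/3v².
Reduce S modulo (g_1, g_2, g_3, g_4) in that order:
  leading term uv⁴: subtract (1/24uv)·g_2 from ⅓uv⁴ + 1/16u²v² + 2uv³ - ⅛u³ + ¾u²v + 1/16u² + 4/3v² → 1/16u²v² + 97/48uv³ - ⅛u³ + 17/24u²v + ¼uv² + 1/16u² + 1/48uv + 4/3v²
  leading term u²v²: subtract (1/48v)·g_1 from 1/16u²v² + 97/48uv³ - ⅛u³ + 17/24u²v + ¼uv² + 1/16u² + 1/48uv + 4/3v² → 2uv³ - ⅛u³ + 17/24u²v + ⅛uv² + 1/16u² + 1/48uv + 4/3v² - 1/12v
  leading term uv³: subtract (¼u)·g_2 from 2uv³ - ⅛u³ + 17/24u²v + ⅛uv² + 1/16u² + 1/48uv + 4/3v² - 1/12v → -⅛u³ + 17/24u²v + ¼uv² - 3/16u² + 73/48uv + 4/3v² + ⅛u - 1/12v
  leading term u³: subtract (1/16u²)·g_4 from -⅛u³ + 17/24u²v + ¼uv² - 3/16u² + 73/48uv + 4/3v² + ⅛u - 1/12v → ⅝u²v + ¼uv² + 1/48u² + 73/48uv + 4/3v² + ⅛u - 1/12v
  leading term u²v: subtract (5/24)·g_1 from ⅝u²v + ¼uv² + 1/48u² + 73/48uv + 4/3v² + ⅛u - 1/12v → 1/24uv² + 1/48u² + 13/48uv + 4/3v² + ⅛u - 1/12v - ⅚
  leading term uv²: subtract (-1/120v)·g_3 from 1/24uv² + 1/48u² + 13/48uv + 4/3v² + ⅛u - 1/12v - ⅚ → 1/48u² + 4/15uv + 4/3v² + ⅛u - 31/240v - ⅚
  leading term u²: subtract (-1/96u)·g_4 from 1/48u² + 4/15uv + 4/3v² + ⅛u - 31/240v - ⅚ → 101/360uv + 4/3v² + 13/144u - 31/240v - ⅚
  leading term uv: subtract (-101/1800)·g_3 from 101/360uv + 4/3v² + 13/144u - 31/240v - ⅚ → 4/3v² + 14/225u - 31/240v - 4111/3600
  leading term v²: no divisor's leading term divides it; move 4/3v² to the remainder.
  leading term u: subtract (-7/225)·g_4 from 14/225u - 31/240v - 4111/3600 → -947/10800v - 13453/10800
  leading term v: no divisor's leading term divides it; move -947/10800v to the remainder.
  leading term 1: no divisor's leading term divides it; move -13453/10800 to the remainder.
The remainder 4/3v² - 947/10800v - 13453/10800 is nonzero, so it would be added as the next basis element.

S(g_1, g_2) = ⅓uv⁴ + 1/16u²v² + 2uv³ - ⅛u³ + ¾u²v + 1/16u² + 4/3v²; remainder on division = 4/3v² - 947/10800v - 13453/10800.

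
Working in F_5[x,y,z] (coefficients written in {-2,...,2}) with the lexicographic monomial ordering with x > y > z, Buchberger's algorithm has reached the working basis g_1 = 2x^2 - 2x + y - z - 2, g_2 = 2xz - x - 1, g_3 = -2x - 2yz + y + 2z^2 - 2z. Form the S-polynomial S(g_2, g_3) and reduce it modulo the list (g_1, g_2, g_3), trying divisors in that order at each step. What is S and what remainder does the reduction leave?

S(g_2, g_3) = 2x - yz^2 - 2yz + z^3 - z^2 + 2; remainder on division = -yz^2 + yz + y + z^3 + z^2 - 2z + 2.

lcm(LM(g_2), LM(g_3)) = xz.
S = (lcm/LT(g_2))·g_2 − (lcm/LT(g_3))·g_3 = 2x - yz^2 - 2yz + z^3 - z^2 + 2.
Reduce S modulo (g_1, g_2, g_3) in that order:
  leading term x: subtract (-1)·g_3 from 2x - yz^2 - 2yz + z^3 - z^2 + 2 → -yz^2 + yz + y + z^3 + z^2 - 2z + 2
  leading term yz^2: no divisor's leading term divides it; move -yz^2 to the remainder.
  leading term yz: no divisor's leading term divides it; move yz to the remainder.
  leading term y: no divisor's leading term divides it; move y to the remainder.
  leading term z^3: no divisor's leading term divides it; move z^3 to the remainder.
  leading term z^2: no divisor's leading term divides it; move z^2 to the remainder.
  leading term z: no divisor's leading term divides it; move -2z to the remainder.
  leading term 1: no divisor's leading term divides it; move 2 to the remainder.
The remainder -yz^2 + yz + y + z^3 + z^2 - 2z + 2 is nonzero, so it would be added as the next basis element.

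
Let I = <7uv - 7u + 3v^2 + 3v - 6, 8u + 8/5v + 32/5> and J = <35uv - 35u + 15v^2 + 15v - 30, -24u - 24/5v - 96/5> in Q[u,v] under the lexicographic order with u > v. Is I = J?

For a fixed monomial order, each ideal has a unique reduced Gröbner basis; comparing bases decides equality.
Buchberger on the first generating set:
f_1 = 7uv - 7u + 3v^2 + 3v - 6, LT = uv.
f_2 = 8u + 8/5v + 32/5, LT = u.

S(f_1,f_2): lcm = uv. S = -u + 8/35v^2 - 13/35v - 6/7.
  leading term u: subtract (-1/8)·f_2 from -u + 8/35v^2 - 13/35v - 6/7 → 8/35v^2 - 6/35v - 2/35
  leading term v^2: no divisor's leading term divides it; move 8/35v^2 to the remainder.
  leading term v: no divisor's leading term divides it; move -6/35v to the remainder.
  leading term 1: no divisor's leading term divides it; move -2/35 to the remainder.
  remainder 8/35v^2 - 6/35v - 2/35 ≠ 0; add g_3 = 8/35v^2 - 6/35v - 2/35 to the basis.

The other S-polynomials (S(f_1,g_3), S(f_2,g_3)) all reduce to 0 modulo the current basis, so we have a Gröbner basis.
Inter-reduce: drop elements whose leading term is divisible by another's, tail-reduce, and make monic.
Reduced Gröbner basis: {u + 1/5v + 4/5, v^2 - 3/4v - 1/4}.

Buchberger on the second generating set:
h_1 = 35uv - 35u + 15v^2 + 15v - 30, LT = uv.
h_2 = -24u - 24/5v - 96/5, LT = u.

S(h_1,h_2): lcm = uv. S = -u + 8/35v^2 - 13/35v - 6/7.
  leading term u: subtract (1/24)·h_2 from -u + 8/35v^2 - 13/35v - 6/7 → 8/35v^2 - 6/35v - 2/35
  leading term v^2: no divisor's leading term divides it; move 8/35v^2 to the remainder.
  leading term v: no divisor's leading term divides it; move -6/35v to the remainder.
  leading term 1: no divisor's leading term divides it; move -2/35 to the remainder.
  remainder 8/35v^2 - 6/35v - 2/35 ≠ 0; add k_3 = 8/35v^2 - 6/35v - 2/35 to the basis.

The other S-polynomials (S(h_1,k_3), S(h_2,k_3)) all reduce to 0 modulo the current basis, so we have a Gröbner basis.
Inter-reduce: drop elements whose leading term is divisible by another's, tail-reduce, and make monic.
Reduced Gröbner basis: {u + 1/5v + 4/5, v^2 - 3/4v - 1/4}.

These coincide, so the ideals are equal.

Yes, the ideals are equal.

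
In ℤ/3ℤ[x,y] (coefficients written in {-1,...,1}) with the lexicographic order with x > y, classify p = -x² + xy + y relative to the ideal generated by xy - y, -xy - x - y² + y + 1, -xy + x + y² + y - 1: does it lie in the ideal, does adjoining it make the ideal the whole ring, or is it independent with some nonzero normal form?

Adjoining -x² + xy + y makes the ideal the whole ring: the system is inconsistent.

First compute the reduced Gröbner basis of I by Buchberger's algorithm.
f_1 = xy - y, LT = xy.
f_2 = -xy - x - y² + y + 1, LT = xy.
f_3 = -xy + x + y² + y - 1, LT = xy.

S(f_1,f_2): lcm = xy. S = -x - y² + 1.
  leading term x: no divisor's leading term divides it; move -x to the remainder.
  leading term y²: no divisor's leading term divides it; move -y² to the remainder.
  leading term 1: no divisor's leading term divides it; move 1 to the remainder.
  remainder -x - y² + 1 ≠ 0; add h_4 = -x - y² + 1 to the basis.

S(f_1,h_4): lcm = xy. S = -y³.
  leading term y³: no divisor's leading term divides it; move -y³ to the remainder.
  remainder -y³ ≠ 0; add h_5 = -y³ to the basis.

The other S-polynomials (S(f_1,f_3), S(f_2,f_3), S(f_2,h_4), S(f_3,h_4), S(f_1,h_5), S(f_2,h_5), S(f_3,h_5), S(h_4,h_5)) all reduce to 0 modulo the current basis, so we have a Gröbner basis.
Inter-reduce: drop elements whose leading term is divisible by another's, tail-reduce, and make monic.
Reduced Gröbner basis: {x + y² - 1, y³}.
Label its elements g_1 = x + y² - 1, g_2 = y³.

Reduce p = -x² + xy + y modulo G:
  leading term x²: subtract (-x)·g_1 from -x² + xy + y → xy² + xy - x + y
  leading term xy²: subtract (y²)·g_1 from xy² + xy - x + y → xy - x - y⁴ + y² + y
  leading term xy: subtract (y)·g_1 from xy - x - y⁴ + y² + y → -x - y⁴ - y³ + y² - y
  leading term x: subtract (-1)·g_1 from -x - y⁴ - y³ + y² - y → -y⁴ - y³ - y² - y - 1
  leading term y⁴: subtract (-y)·g_2 from -y⁴ - y³ - y² - y - 1 → -y³ - y² - y - 1
  leading term y³: subtract (-1)·g_2 from -y³ - y² - y - 1 → -y² - y - 1
  leading term y²: no divisor's leading term divides it; move -y² to the remainder.
  leading term y: no divisor's leading term divides it; move -y to the remainder.
  leading term 1: no divisor's leading term divides it; move -1 to the remainder.
  normal form = -y² - y - 1.
The normal form is nonzero, so p ∉ I. Since p minus its normal form lies in I, I + (p) = I + (r) where r = -y² - y - 1; decide whether this ideal is the whole ring.
Run Buchberger on G together with r (pairs among the g_i already reduce to 0 since G is a Gröbner basis):
g_1 = x + y² - 1, LT = x.
g_2 = y³, LT = y³.
r = -y² - y - 1, LT = y².

S(g_2,r): lcm = y³. S = -y² - y.
  leading term y²: subtract (1)·r from -y² - y → 1
  leading term 1: no divisor's leading term divides it; move 1 to the remainder.
  remainder 1 ≠ 0; add m_4 = 1 to the basis.

The other S-polynomials (S(g_1,g_2), S(g_1,r), S(g_1,m_4), S(g_2,m_4), S(r,m_4)) all reduce to 0 modulo the current basis, so we have a Gröbner basis.
Inter-reduce: drop elements whose leading term is divisible by another's, tail-reduce, and make monic.
Reduced Gröbner basis: {1}.
The reduced Gröbner basis of I + (p) is {1}: the ideal is the whole ring, so the enlarged system has no common solution — adjoining p is inconsistent.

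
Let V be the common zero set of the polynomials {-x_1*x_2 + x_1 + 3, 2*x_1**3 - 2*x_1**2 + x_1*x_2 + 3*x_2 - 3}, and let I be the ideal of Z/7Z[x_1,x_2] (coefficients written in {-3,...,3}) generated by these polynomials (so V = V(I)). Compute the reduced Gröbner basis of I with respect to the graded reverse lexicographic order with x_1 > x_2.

f_1 = -x_1*x_2 + x_1 + 3, LT = x_1*x_2.
f_2 = 2*x_1**3 - 2*x_1**2 + x_1*x_2 + 3*x_2 - 3, LT = x_1**3.

S(f_1,f_2): lcm = x_1**3*x_2. S = -x_1**3 + x_1**2*x_2 + 3*x_1*x_2**2 - 3*x_1**2 + 2*x_2**2 - 2*x_2.
  leading term x_1**3: subtract (3)·f_2 from -x_1**3 + x_1**2*x_2 + 3*x_1*x_2**2 - 3*x_1**2 + 2*x_2**2 - 2*x_2 → x_1**2*x_2 + 3*x_1*x_2**2 + 3*x_1**2 - 3*x_1*x_2 + 2*x_2**2 + 3*x_2 + 2
  leading term x_1**2*x_2: subtract (-x_1)·f_1 from x_1**2*x_2 + 3*x_1*x_2**2 + 3*x_1**2 - 3*x_1*x_2 + 2*x_2**2 + 3*x_2 + 2 → 3*x_1*x_2**2 - 3*x_1**2 - 3*x_1*x_2 + 2*x_2**2 + 3*x_1 + 3*x_2 + 2
  leading term x_1*x_2**2: subtract (-3*x_2)·f_1 from 3*x_1*x_2**2 - 3*x_1**2 - 3*x_1*x_2 + 2*x_2**2 + 3*x_1 + 3*x_2 + 2 → -3*x_1**2 + 2*x_2**2 + 3*x_1 - 2*x_2 + 2
  leading term x_1**2: no divisor's leading term divides it; move -3*x_1**2 to the remainder.
  leading term x_2**2: no divisor's leading term divides it; move 2*x_2**2 to the remainder.
  leading term x_1: no divisor's leading term divides it; move 3*x_1 to the remainder.
  leading term x_2: no divisor's leading term divides it; move -2*x_2 to the remainder.
  leading term 1: no divisor's leading term divides it; move 2 to the remainder.
  remainder -3*x_1**2 + 2*x_2**2 + 3*x_1 - 2*x_2 + 2 ≠ 0; add g_3 = -3*x_1**2 + 2*x_2**2 + 3*x_1 - 2*x_2 + 2 to the basis.

S(f_1,g_3): lcm = x_1**2*x_2. S = 3*x_2**3 - x_1**2 + x_1*x_2 - 3*x_2**2 - 3*x_1 + 3*x_2.
  leading term x_2**3: no divisor's leading term divides it; move 3*x_2**3 to the remainder.
  leading term x_1**2: subtract (-2)·g_3 from -x_1**2 + x_1*x_2 - 3*x_2**2 - 3*x_1 + 3*x_2 → x_1*x_2 + x_2**2 + 3*x_1 - x_2 - 3
  leading term x_1*x_2: subtract (-1)·f_1 from x_1*x_2 + x_2**2 + 3*x_1 - x_2 - 3 → x_2**2 - 3*x_1 - x_2
  leading term x_2**2: no divisor's leading term divides it; move x_2**2 to the remainder.
  leading term x_1: no divisor's leading term divides it; move -3*x_1 to the remainder.
  leading term x_2: no divisor's leading term divides it; move -x_2 to the remainder.
  remainder 3*x_2**3 + x_2**2 - 3*x_1 - x_2 ≠ 0; add g_4 = 3*x_2**3 + x_2**2 - 3*x_1 - x_2 to the basis.

The other S-polynomials (S(f_2,g_3), S(f_1,g_4), S(f_2,g_4), S(g_3,g_4)) all reduce to 0 modulo the current basis, so we have a Gröbner basis.
Inter-reduce: drop elements whose leading term is divisible by another's, tail-reduce, and make monic.

G = {x_2**3 - 2*x_2**2 - x_1 + 2*x_2, x_1**2 - 3*x_2**2 - x_1 + 3*x_2 - 3, x_1*x_2 - x_1 - 3}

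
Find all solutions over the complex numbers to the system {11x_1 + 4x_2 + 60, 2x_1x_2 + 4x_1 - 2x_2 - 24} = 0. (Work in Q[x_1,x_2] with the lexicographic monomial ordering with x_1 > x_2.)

{(3/11, -63/4), (-4, -4)}

Compute a lex Gröbner basis by Buchberger's algorithm.
f_1 = 11x_1 + 4x_2 + 60, LT = x_1.
f_2 = 2x_1x_2 + 4x_1 - 2x_2 - 24, LT = x_1x_2.

S(f_1,f_2): lcm = x_1x_2. S = -2x_1 + 4/11x_2^2 + 71/11x_2 + 12.
  leading term x_1: subtract (-2/11)·f_1 from -2x_1 + 4/11x_2^2 + 71/11x_2 + 12 → 4/11x_2^2 + 79/11x_2 + 252/11
  leading term x_2^2: no divisor's leading term divides it; move 4/11x_2^2 to the remainder.
  leading term x_2: no divisor's leading term divides it; move 79/11x_2 to the remainder.
  leading term 1: no divisor's leading term divides it; move 252/11 to the remainder.
  remainder 4/11x_2^2 + 79/11x_2 + 252/11 ≠ 0; add h_3 = 4/11x_2^2 + 79/11x_2 + 252/11 to the basis.

The other S-polynomials (S(f_1,h_3), S(f_2,h_3)) all reduce to 0 modulo the current basis, so we have a Gröbner basis.
Inter-reduce: drop elements whose leading term is divisible by another's, tail-reduce, and make monic.
Reduced Gröbner basis: {x_1 + 4/11x_2 + 60/11, x_2^2 + 79/4x_2 + 63}.

Elimination: the polynomial x_2^2 + 79/4x_2 + 63 lies in the elimination ideal for x_2, so x_2 ∈ {-63/4, -4}. For each such x_2, the remaining basis elements (now univariate) give the rest of the solution.
  x_2 = -63/4: the earlier basis element becomes x_1 - 3/11 = 0, giving x_1 = 3/11 — point (3/11, -63/4).
  x_2 = -4: the earlier basis element becomes x_1 + 4 = 0, giving x_1 = -4 — point (-4, -4).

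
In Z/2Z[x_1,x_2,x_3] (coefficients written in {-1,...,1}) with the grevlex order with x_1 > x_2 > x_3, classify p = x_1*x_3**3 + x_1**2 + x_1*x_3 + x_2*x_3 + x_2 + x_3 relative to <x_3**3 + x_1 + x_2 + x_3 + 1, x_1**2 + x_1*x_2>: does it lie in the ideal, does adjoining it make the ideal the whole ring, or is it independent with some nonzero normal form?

First compute the reduced Gröbner basis of I by Buchberger's algorithm.
f_1 = x_3**3 + x_1 + x_2 + x_3 + 1, LT = x_3**3.
f_2 = x_1**2 + x_1*x_2, LT = x_1**2.

The S-polynomials (S(f_1,f_2)) all reduce to 0 modulo the current basis, so we have a Gröbner basis.
Inter-reduce: drop elements whose leading term is divisible by another's, tail-reduce, and make monic.
Reduced Gröbner basis: {x_3**3 + x_1 + x_2 + x_3 + 1, x_1**2 + x_1*x_2}.
Label its elements g_1 = x_3**3 + x_1 + x_2 + x_3 + 1, g_2 = x_1**2 + x_1*x_2.

Reduce p = x_1*x_3**3 + x_1**2 + x_1*x_3 + x_2*x_3 + x_2 + x_3 modulo G:
  leading term x_1*x_3**3: subtract (x_1)·g_1 from x_1*x_3**3 + x_1**2 + x_1*x_3 + x_2*x_3 + x_2 + x_3 → x_1*x_2 + x_2*x_3 + x_1 + x_2 + x_3
  leading term x_1*x_2: no divisor's leading term divides it; move x_1*x_2 to the remainder.
  leading term x_2*x_3: no divisor's leading term divides it; move x_2*x_3 to the remainder.
  leading term x_1: no divisor's leading term divides it; move x_1 to the remainder.
  leading term x_2: no divisor's leading term divides it; move x_2 to the remainder.
  leading term x_3: no divisor's leading term divides it; move x_3 to the remainder.
  normal form = x_1*x_2 + x_2*x_3 + x_1 + x_2 + x_3.
The normal form is nonzero, so p ∉ I. Since p minus its normal form lies in I, I + (p) = I + (r) where r = x_1*x_2 + x_2*x_3 + x_1 + x_2 + x_3; decide whether this ideal is the whole ring.
Run Buchberger on G together with r (pairs among the g_i already reduce to 0 since G is a Gröbner basis):
g_1 = x_3**3 + x_1 + x_2 + x_3 + 1, LT = x_3**3.
g_2 = x_1**2 + x_1*x_2, LT = x_1**2.
r = x_1*x_2 + x_2*x_3 + x_1 + x_2 + x_3, LT = x_1*x_2.

S(g_2,r): lcm = x_1**2*x_2. S = x_1*x_2**2 + x_1*x_2*x_3 + x_1**2 + x_1*x_2 + x_1*x_3.
  leading term x_1*x_2**2: subtract (x_2)·r from x_1*x_2**2 + x_1*x_2*x_3 + x_1**2 + x_1*x_2 + x_1*x_3 → x_1*x_2*x_3 + x_2**2*x_3 + x_1**2 + x_2**2 + x_1*x_3 + x_2*x_3
  leading term x_1*x_2*x_3: subtract (x_3)·r from x_1*x_2*x_3 + x_2**2*x_3 + x_1**2 + x_2**2 + x_1*x_3 + x_2*x_3 → x_2**2*x_3 + x_2*x_3**2 + x_1**2 + x_2**2 + x_3**2
  leading term x_2**2*x_3: no divisor's leading term divides it; move x_2**2*x_3 to the remainder.
  leading term x_2*x_3**2: no divisor's leading term divides it; move x_2*x_3**2 to the remainder.
  leading term x_1**2: subtract (1)·g_2 from x_1**2 + x_2**2 + x_3**2 → x_1*x_2 + x_2**2 + x_3**2
  leading term x_1*x_2: subtract (1)·r from x_1*x_2 + x_2**2 + x_3**2 → x_2**2 + x_2*x_3 + x_3**2 + x_1 + x_2 + x_3
  leading term x_2**2: no divisor's leading term divides it; move x_2**2 to the remainder.
  leading term x_2*x_3: no divisor's leading term divides it; move x_2*x_3 to the remainder.
  leading term x_3**2: no divisor's leading term divides it; move x_3**2 to the remainder.
  leading term x_1: no divisor's leading term divides it; move x_1 to the remainder.
  leading term x_2: no divisor's leading term divides it; move x_2 to the remainder.
  leading term x_3: no divisor's leading term divides it; move x_3 to the remainder.
  remainder x_2**2*x_3 + x_2*x_3**2 + x_2**2 + x_2*x_3 + x_3**2 + x_1 + x_2 + x_3 ≠ 0; add m_4 = x_2**2*x_3 + x_2*x_3**2 + x_2**2 + x_2*x_3 + x_3**2 + x_1 + x_2 + x_3 to the basis.

S(g_1,m_4): lcm = x_2**2*x_3**3. S = x_2*x_3**4 + x_2**2*x_3**2 + x_2*x_3**3 + x_3**4 + x_1*x_2**2 + x_2**3 + x_2**2*x_3 + x_1*x_3**2 + x_2*x_3**2 + x_3**3 + x_2**2.
  leading term x_2*x_3**4: subtract (x_2*x_3)·g_1 from x_2*x_3**4 + x_2**2*x_3**2 + x_2*x_3**3 + x_3**4 + x_1*x_2**2 + x_2**3 + x_2**2*x_3 + x_1*x_3**2 + x_2*x_3**2 + x_3**3 + x_2**2 → x_2**2*x_3**2 + x_2*x_3**3 + x_3**4 + x_1*x_2**2 + x_2**3 + x_1*x_2*x_3 + x_1*x_3**2 + x_3**3 + x_2**2 + x_2*x_3
  leading term x_2**2*x_3**2: subtract (x_3)·m_4 from x_2**2*x_3**2 + x_2*x_3**3 + x_3**4 + x_1*x_2**2 + x_2**3 + x_1*x_2*x_3 + x_1*x_3**2 + x_3**3 + x_2**2 + x_2*x_3 → x_3**4 + x_1*x_2**2 + x_2**3 + x_1*x_2*x_3 + x_2**2*x_3 + x_1*x_3**2 + x_2*x_3**2 + x_2**2 + x_1*x_3 + x_3**2
  leading term x_3**4: subtract (x_3)·g_1 from x_3**4 + x_1*x_2**2 + x_2**3 + x_1*x_2*x_3 + x_2**2*x_3 + x_1*x_3**2 + x_2*x_3**2 + x_2**2 + x_1*x_3 + x_3**2 → x_1*x_2**2 + x_2**3 + x_1*x_2*x_3 + x_2**2*x_3 + x_1*x_3**2 + x_2*x_3**2 + x_2**2 + x_2*x_3 + x_3
  leading term x_1*x_2**2: subtract (x_2)·r from x_1*x_2**2 + x_2**3 + x_1*x_2*x_3 + x_2**2*x_3 + x_1*x_3**2 + x_2*x_3**2 + x_2**2 + x_2*x_3 + x_3 → x_2**3 + x_1*x_2*x_3 + x_1*x_3**2 + x_2*x_3**2 + x_1*x_2 + x_3
  leading term x_2**3: no divisor's leading term divides it; move x_2**3 to the remainder.
  leading term x_1*x_2*x_3: subtract (x_3)·r from x_1*x_2*x_3 + x_1*x_3**2 + x_2*x_3**2 + x_1*x_2 + x_3 → x_1*x_3**2 + x_1*x_2 + x_1*x_3 + x_2*x_3 + x_3**2 + x_3
  leading term x_1*x_3**2: no divisor's leading term divides it; move x_1*x_3**2 to the remainder.
  leading term x_1*x_2: subtract (1)·r from x_1*x_2 + x_1*x_3 + x_2*x_3 + x_3**2 + x_3 → x_1*x_3 + x_3**2 + x_1 + x_2
  leading term x_1*x_3: no divisor's leading term divides it; move x_1*x_3 to the remainder.
  leading term x_3**2: no divisor's leading term divides it; move x_3**2 to the remainder.
  leading term x_1: no divisor's leading term divides it; move x_1 to the remainder.
  leading term x_2: no divisor's leading term divides it; move x_2 to the remainder.
  remainder x_2**3 + x_1*x_3**2 + x_1*x_3 + x_3**2 + x_1 + x_2 ≠ 0; add m_5 = x_2**3 + x_1*x_3**2 + x_1*x_3 + x_3**2 + x_1 + x_2 to the basis.

The other S-polynomials (S(g_1,g_2), S(g_1,r), S(g_2,m_4), S(r,m_4), S(g_1,m_5), S(g_2,m_5), S(r,m_5), S(m_4,m_5)) all reduce to 0 modulo the current basis, so we have a Gröbner basis.
Inter-reduce: drop elements whose leading term is divisible by another's, tail-reduce, and make monic.
Reduced Gröbner basis: {x_2**3 + x_1*x_3**2 + x_1*x_3 + x_3**2 + x_1 + x_2, x_2**2*x_3 + x_2*x_3**2 + x_2**2 + x_2*x_3 + x_3**2 + x_1 + x_2 + x_3, x_3**3 + x_1 + x_2 + x_3 + 1, x_1**2 + x_2*x_3 + x_1 + x_2 + x_3, x_1*x_2 + x_2*x_3 + x_1 + x_2 + x_3}.
The reduced Gröbner basis of I + (p) is {x_2**3 + x_1*x_3**2 + x_1*x_3 + x_3**2 + x_1 + x_2, x_2**2*x_3 + x_2*x_3**2 + x_2**2 + x_2*x_3 + x_3**2 + x_1 + x_2 + x_3, x_3**3 + x_1 + x_2 + x_3 + 1, x_1**2 + x_2*x_3 + x_1 + x_2 + x_3, x_1*x_2 + x_2*x_3 + x_1 + x_2 + x_3} ≠ {1}, a proper ideal, so the enlarged system stays consistent: p is independent of I, with normal form x_1*x_2 + x_2*x_3 + x_1 + x_2 + x_3.

x_1*x_3**3 + x_1**2 + x_1*x_3 + x_2*x_3 + x_2 + x_3 is independent of I; its normal form modulo I is x_1*x_2 + x_2*x_3 + x_1 + x_2 + x_3.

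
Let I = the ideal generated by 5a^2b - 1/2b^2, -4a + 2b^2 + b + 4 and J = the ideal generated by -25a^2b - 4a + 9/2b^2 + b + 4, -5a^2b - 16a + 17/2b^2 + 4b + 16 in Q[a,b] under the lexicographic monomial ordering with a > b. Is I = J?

For a fixed monomial order, each ideal has a unique reduced Gröbner basis; comparing bases decides equality.
Buchberger on the first generating set:
f_1 = 5a^2b - 1/2b^2, LT = a^2b.
f_2 = -4a + 2b^2 + b + 4, LT = a.

S(f_1,f_2): lcm = a^2b. S = 1/2ab^3 + 1/4ab^2 + ab - 1/10b^2.
  reduce S modulo (f_1, f_2):
  remainder 1/4b^5 + 1/4b^4 + 17/16b^3 + 2/5b^2 + b ≠ 0; add g_3 = 1/4b^5 + 1/4b^4 + 17/16b^3 + 2/5b^2 + b to the basis.

The other S-polynomials (S(f_1,g_3), S(f_2,g_3)) all reduce to 0 modulo the current basis, so we have a Gröbner basis.
Inter-reduce: drop elements whose leading term is divisible by another's, tail-reduce, and make monic.
Reduced Gröbner basis: {a - 1/2b^2 - 1/4b - 1, b^5 + b^4 + 17/4b^3 + 8/5b^2 + 4b}.

Buchberger on the second generating set:
h_1 = -25a^2b - 4a + 9/2b^2 + b + 4, LT = a^2b.
h_2 = -5a^2b - 16a + 17/2b^2 + 4b + 16, LT = a^2b.

S(h_1,h_2): lcm = a^2b. S = -76/25a + 38/25b^2 + 19/25b + 76/25.
  reduce S modulo (h_1, h_2):
  remainder -76/25a + 38/25b^2 + 19/25b + 76/25 ≠ 0; add k_3 = -76/25a + 38/25b^2 + 19/25b + 76/25 to the basis.

S(h_1,k_3): lcm = a^2b. S = 1/2ab^3 + 1/4ab^2 + ab + 4/25a - 9/50b^2 - 1/25b - 4/25.
  reduce S modulo (h_1, h_2, k_3):
  remainder 1/4b^5 + 1/4b^4 + 17/16b^3 + 2/5b^2 + b ≠ 0; add k_4 = 1/4b^5 + 1/4b^4 + 17/16b^3 + 2/5b^2 + b to the basis.

The other S-polynomials (S(h_2,k_3), S(h_1,k_4), S(h_2,k_4), S(k_3,k_4)) all reduce to 0 modulo the current basis, so we have a Gröbner basis.
Inter-reduce: drop elements whose leading term is divisible by another's, tail-reduce, and make monic.
Reduced Gröbner basis: {a - 1/2b^2 - 1/4b - 1, b^5 + b^4 + 17/4b^3 + 8/5b^2 + 4b}.

These coincide, so the ideals are equal.

Yes, the ideals are equal.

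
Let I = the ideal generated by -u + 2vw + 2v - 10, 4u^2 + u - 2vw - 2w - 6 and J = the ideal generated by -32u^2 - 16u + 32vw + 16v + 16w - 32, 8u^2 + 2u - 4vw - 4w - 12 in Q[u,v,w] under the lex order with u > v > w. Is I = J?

Since reduced Gröbner bases are canonical representatives of ideals under a given ordering, it suffices to compute and compare them.
Buchberger on the first generating set:
f_1 = -u + 2vw + 2v - 10, LT = u.
f_2 = 4u^2 + u - 2vw - 2w - 6, LT = u^2.

S(f_1,f_2): lcm = u^2. S = -2uvw - 2uv + 39/4u + 1/2vw + 1/2w + 3/2.
  leading term uvw: subtract (2vw)·f_1 from -2uvw - 2uv + 39/4u + 1/2vw + 1/2w + 3/2 → -2uv + 39/4u - 4v^2w^2 - 4v^2w + 41/2vw + 1/2w + 3/2
  leading term uv: subtract (2v)·f_1 from -2uv + 39/4u - 4v^2w^2 - 4v^2w + 41/2vw + 1/2w + 3/2 → 39/4u - 4v^2w^2 - 8v^2w - 4v^2 + 41/2vw + 20v + 1/2w + 3/2
  leading term u: subtract (-39/4)·f_1 from 39/4u - 4v^2w^2 - 8v^2w - 4v^2 + 41/2vw + 20v + 1/2w + 3/2 → -4v^2w^2 - 8v^2w - 4v^2 + 40vw + 79/2v + 1/2w - 96
  leading term v^2w^2: no divisor's leading term divides it; move -4v^2w^2 to the remainder.
  leading term v^2w: no divisor's leading term divides it; move -8v^2w to the remainder.
  leading term v^2: no divisor's leading term divides it; move -4v^2 to the remainder.
  leading term vw: no divisor's leading term divides it; move 40vw to the remainder.
  leading term v: no divisor's leading term divides it; move 79/2v to the remainder.
  leading term w: no divisor's leading term divides it; move 1/2w to the remainder.
  leading term 1: no divisor's leading term divides it; move -96 to the remainder.
  remainder -4v^2w^2 - 8v^2w - 4v^2 + 40vw + 79/2v + 1/2w - 96 ≠ 0; add g_3 = -4v^2w^2 - 8v^2w - 4v^2 + 40vw + 79/2v + 1/2w - 96 to the basis.

S(f_1,g_3): leading monomials are coprime, so the S-polynomial reduces to 0 (Buchberger's first criterion).
S(f_2,g_3): leading monomials are coprime, so the S-polynomial reduces to 0 (Buchberger's first criterion).
Every S-polynomial of the final basis reduces to 0, so we have a Gröbner basis.
Inter-reduce: drop elements whose leading term is divisible by another's, tail-reduce, and make monic.
Reduced Gröbner basis: {u - 2vw - 2v + 10, v^2w^2 + 2v^2w + v^2 - 10vw - 79/8v - 1/8w + 24}.

Buchberger on the second generating set:
h_1 = -32u^2 - 16u + 32vw + 16v + 16w - 32, LT = u^2.
h_2 = 8u^2 + 2u - 4vw - 4w - 12, LT = u^2.

S(h_1,h_2): lcm = u^2. S = 1/4u - 1/2vw - 1/2v + 5/2.
  leading term u: no divisor's leading term divides it; move 1/4u to the remainder.
  leading term vw: no divisor's leading term divides it; move -1/2vw to the remainder.
  leading term v: no divisor's leading term divides it; move -1/2v to the remainder.
  leading term 1: no divisor's leading term divides it; move 5/2 to the remainder.
  remainder 1/4u - 1/2vw - 1/2v + 5/2 ≠ 0; add k_3 = 1/4u - 1/2vw - 1/2v + 5/2 to the basis.

S(h_1,k_3): lcm = u^2. S = 2uvw + 2uv - 19/2u - vw - 1/2v - 1/2w + 1.
  leading term uvw: subtract (8vw)·k_3 from 2uvw + 2uv - 19/2u - vw - 1/2v - 1/2w + 1 → 2uv - 19/2u + 4v^2w^2 + 4v^2w - 21vw - 1/2v - 1/2w + 1
  leading term uv: subtract (8v)·k_3 from 2uv - 19/2u + 4v^2w^2 + 4v^2w - 21vw - 1/2v - 1/2w + 1 → -19/2u + 4v^2w^2 + 8v^2w + 4v^2 - 21vw - 41/2v - 1/2w + 1
  leading term u: subtract (-38)·k_3 from -19/2u + 4v^2w^2 + 8v^2w + 4v^2 - 21vw - 41/2v - 1/2w + 1 → 4v^2w^2 + 8v^2w + 4v^2 - 40vw - 79/2v - 1/2w + 96
  leading term v^2w^2: no divisor's leading term divides it; move 4v^2w^2 to the remainder.
  leading term v^2w: no divisor's leading term divides it; move 8v^2w to the remainder.
  leading term v^2: no divisor's leading term divides it; move 4v^2 to the remainder.
  leading term vw: no divisor's leading term divides it; move -40vw to the remainder.
  leading term v: no divisor's leading term divides it; move -79/2v to the remainder.
  leading term w: no divisor's leading term divides it; move -1/2w to the remainder.
  leading term 1: no divisor's leading term divides it; move 96 to the remainder.
  remainder 4v^2w^2 + 8v^2w + 4v^2 - 40vw - 79/2v - 1/2w + 96 ≠ 0; add k_4 = 4v^2w^2 + 8v^2w + 4v^2 - 40vw - 79/2v - 1/2w + 96 to the basis.

S(h_2,k_3): lcm = u^2. S = 2uvw + 2uv - 39/4u - 1/2vw - 1/2w - 3/2.
  leading term uvw: subtract (8vw)·k_3 from 2uvw + 2uv - 39/4u - 1/2vw - 1/2w - 3/2 → 2uv - 39/4u + 4v^2w^2 + 4v^2w - 41/2vw - 1/2w - 3/2
  leading term uv: subtract (8v)·k_3 from 2uv - 39/4u + 4v^2w^2 + 4v^2w - 41/2vw - 1/2w - 3/2 → -39/4u + 4v^2w^2 + 8v^2w + 4v^2 - 41/2vw - 20v - 1/2w - 3/2
  leading term u: subtract (-39)·k_3 from -39/4u + 4v^2w^2 + 8v^2w + 4v^2 - 41/2vw - 20v - 1/2w - 3/2 → 4v^2w^2 + 8v^2w + 4v^2 - 40vw - 79/2v - 1/2w + 96
  leading term v^2w^2: subtract (1)·k_4 from 4v^2w^2 + 8v^2w + 4v^2 - 40vw - 79/2v - 1/2w + 96 → 0
  remainder 0.

S(h_1,k_4): leading monomials are coprime, so the S-polynomial reduces to 0 (Buchberger's first criterion).
S(h_2,k_4): leading monomials are coprime, so the S-polynomial reduces to 0 (Buchberger's first criterion).
S(k_3,k_4): leading monomials are coprime, so the S-polynomial reduces to 0 (Buchberger's first criterion).
Every S-polynomial of the final basis reduces to 0, so we have a Gröbner basis.
Inter-reduce: drop elements whose leading term is divisible by another's, tail-reduce, and make monic.
Reduced Gröbner basis: {u - 2vw - 2v + 10, v^2w^2 + 2v^2w + v^2 - 10vw - 79/8v - 1/8w + 24}.

The two bases agree; hence the ideals are identical.

Yes, the ideals are equal.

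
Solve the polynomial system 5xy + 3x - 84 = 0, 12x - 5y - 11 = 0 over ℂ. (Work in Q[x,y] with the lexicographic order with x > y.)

{(-7/3, -39/5), (3, 5)}

Compute a lex Gröbner basis by Buchberger's algorithm.
f_1 = 5xy + 3x - 84, LT = xy.
f_2 = 12x - 5y - 11, LT = x.

S(f_1,f_2): lcm = xy. S = 3/5x + 5/12y^2 + 11/12y - 84/5.
  reduce S modulo (f_1, f_2):
  remainder 5/12y^2 + 7/6y - 65/4 ≠ 0; add h_3 = 5/12y^2 + 7/6y - 65/4 to the basis.

The other S-polynomials (S(f_1,h_3), S(f_2,h_3)) all reduce to 0 modulo the current basis, so we have a Gröbner basis.
Inter-reduce: drop elements whose leading term is divisible by another's, tail-reduce, and make monic.
Reduced Gröbner basis: {x - 5/12y - 11/12, y^2 + 14/5y - 39}.

From the last basis element, y^2 + 14/5y - 39 = 0, so y takes values in {-39/5, 5}. Each choice, substituted upward through the basis, yields the corresponding point(s) of the solution set.
  y = -39/5: the earlier basis element becomes x + 7/3 = 0, giving x = -7/3 — point (-7/3, -39/5).
  y = 5: the earlier basis element becomes x - 3 = 0, giving x = 3 — point (3, 5).
A lex Gröbner basis triangularizes the system, enabling back-substitution.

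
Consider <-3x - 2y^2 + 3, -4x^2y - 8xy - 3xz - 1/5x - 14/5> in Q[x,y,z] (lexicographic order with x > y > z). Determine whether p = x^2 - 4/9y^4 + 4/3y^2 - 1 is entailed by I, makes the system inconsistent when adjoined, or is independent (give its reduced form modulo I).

x^2 - 4/9y^4 + 4/3y^2 - 1 lies in I (it reduces to 0).

First compute the reduced Gröbner basis of I by Buchberger's algorithm.
f_1 = -3x - 2y^2 + 3, LT = x.
f_2 = -4x^2y - 8xy - 3xz - 1/5x - 14/5, LT = x^2y.

S(f_1,f_2): lcm = x^2y. S = 2/3xy^3 - 3xy - 3/4xz - 1/20x - 7/10.
  reduce S modulo (f_1, f_2):
  remainder -4/9y^5 + 8/3y^3 + 1/2y^2z + 1/30y^2 - 3y - 3/4z - 3/4 ≠ 0; add h_3 = -4/9y^5 + 8/3y^3 + 1/2y^2z + 1/30y^2 - 3y - 3/4z - 3/4 to the basis.

The other S-polynomials (S(f_1,h_3), S(f_2,h_3)) all reduce to 0 modulo the current basis, so we have a Gröbner basis.
Inter-reduce: drop elements whose leading term is divisible by another's, tail-reduce, and make monic.
Reduced Gröbner basis: {x + 2/3y^2 - 1, y^5 - 6y^3 - 9/8y^2z - 3/40y^2 + 27/4y + 27/16z + 27/16}.
Label its elements g_1 = x + 2/3y^2 - 1, g_2 = y^5 - 6y^3 - 9/8y^2z - 3/40y^2 + 27/4y + 27/16z + 27/16.

Reduce p = x^2 - 4/9y^4 + 4/3y^2 - 1 modulo G:
  leading term x^2: subtract (x)·g_1 from x^2 - 4/9y^4 + 4/3y^2 - 1 → -2/3xy^2 + x - 4/9y^4 + 4/3y^2 - 1
  leading term xy^2: subtract (-2/3y^2)·g_1 from -2/3xy^2 + x - 4/9y^4 + 4/3y^2 - 1 → x + 2/3y^2 - 1
  leading term x: subtract (1)·g_1 from x + 2/3y^2 - 1 → 0
  normal form = 0.
Since the normal form is 0, p ∈ I.

The remainder on division by a Gröbner basis is unique — it is the normal form.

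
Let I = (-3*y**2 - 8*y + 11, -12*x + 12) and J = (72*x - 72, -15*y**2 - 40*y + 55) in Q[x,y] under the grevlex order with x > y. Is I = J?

Yes, the ideals are equal.

Equality of ideals is decidable: compute both reduced Gröbner bases (unique for the ordering) and check whether they agree.
Buchberger on the first generating set:
f_1 = -3*y**2 - 8*y + 11, LT = y**2.
f_2 = -12*x + 12, LT = x.

The S-polynomials (S(f_1,f_2)) all reduce to 0 modulo the current basis, so we have a Gröbner basis.
Inter-reduce: drop elements whose leading term is divisible by another's, tail-reduce, and make monic.
Reduced Gröbner basis: {y**2 + 8/3*y - 11/3, x - 1}.

Buchberger on the second generating set:
h_1 = 72*x - 72, LT = x.
h_2 = -15*y**2 - 40*y + 55, LT = y**2.

The S-polynomials (S(h_1,h_2)) all reduce to 0 modulo the current basis, so we have a Gröbner basis.
Inter-reduce: drop elements whose leading term is divisible by another's, tail-reduce, and make monic.
Reduced Gröbner basis: {y**2 + 8/3*y - 11/3, x - 1}.

Same reduced basis, so the two generating sets span the same ideal.
The choice of monomial ordering does not affect the verdict — as long as both bases are computed under the same ordering, their equality decides ideal equality.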